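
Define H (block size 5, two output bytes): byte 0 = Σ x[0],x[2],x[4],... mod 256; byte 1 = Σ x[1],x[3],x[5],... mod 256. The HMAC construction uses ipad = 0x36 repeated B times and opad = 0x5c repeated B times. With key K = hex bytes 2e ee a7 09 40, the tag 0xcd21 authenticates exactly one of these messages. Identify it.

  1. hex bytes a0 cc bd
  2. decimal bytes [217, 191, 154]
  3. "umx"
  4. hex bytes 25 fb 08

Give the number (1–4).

Key hex bytes 2e ee a7 09 40 is exactly B = 5 bytes: K' = 2e ee a7 09 40.
K' ⊕ ipad = 18 d8 91 3f 76; K' ⊕ opad = 72 b2 fb 55 1c.
m1: inner = H(18 d8 91 3f 76 a0 cc bd) = eb 74; tag = H(72 b2 fb 55 1c eb 74) = fdf2
m2: inner = H(18 d8 91 3f 76 d9 bf 9a) = de 8a; tag = H(72 b2 fb 55 1c de 8a) = 13e5
m3: inner = H(18 d8 91 3f 76 75 6d 78) = 8c 04; tag = H(72 b2 fb 55 1c 8c 04) = 8d93
m4: inner = H(18 d8 91 3f 76 25 fb 08) = 1a 44; tag = H(72 b2 fb 55 1c 1a 44) = cd21 ← matches

4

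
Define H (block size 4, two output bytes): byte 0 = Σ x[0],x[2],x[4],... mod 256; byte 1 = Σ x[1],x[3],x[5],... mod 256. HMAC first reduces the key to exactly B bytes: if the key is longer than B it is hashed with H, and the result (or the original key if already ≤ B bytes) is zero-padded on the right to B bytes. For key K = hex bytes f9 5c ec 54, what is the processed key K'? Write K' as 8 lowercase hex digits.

f95cec54

Key hex bytes f9 5c ec 54 is exactly B = 4 bytes: K' = f9 5c ec 54.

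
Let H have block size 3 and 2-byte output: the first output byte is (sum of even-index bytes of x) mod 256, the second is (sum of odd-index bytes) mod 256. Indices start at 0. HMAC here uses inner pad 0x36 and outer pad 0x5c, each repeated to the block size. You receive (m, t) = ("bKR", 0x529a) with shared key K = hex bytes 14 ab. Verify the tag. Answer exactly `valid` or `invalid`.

invalid

Key hex bytes 14 ab is 2 bytes ≤ B = 3; zero-pad to 3 bytes: K' = 14 ab 00.
K' ⊕ ipad = 22 9d 36; K' ⊕ opad = 48 f7 5c.
Inner hash: even-index sum = 163 mod 256 = 163; odd-index sum = 337 mod 256 = 81 → a3 51.
Outer hash (recomputed tag): even-index sum = 245 mod 256 = 245; odd-index sum = 410 mod 256 = 154 → f5 9a.
Recomputed tag = f59a; claimed = 529a → mismatch.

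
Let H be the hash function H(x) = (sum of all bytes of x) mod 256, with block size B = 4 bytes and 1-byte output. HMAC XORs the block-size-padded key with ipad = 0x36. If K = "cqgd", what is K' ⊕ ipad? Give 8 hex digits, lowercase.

55475152

Key "cqgd" = 63 71 67 64 is exactly B = 4 bytes: K' = 63 71 67 64.
XOR each byte with 0x36: 63⊕36=55, 71⊕36=47, 67⊕36=51, 64⊕36=52.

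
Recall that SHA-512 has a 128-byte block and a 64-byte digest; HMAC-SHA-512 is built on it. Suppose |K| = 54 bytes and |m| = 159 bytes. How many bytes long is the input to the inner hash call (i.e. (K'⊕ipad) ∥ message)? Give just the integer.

287

Key is 54 ≤ 128 bytes, zero-padded: |K'| = 128.
Inner input = (K'⊕ipad) ∥ m → 128 + 159 = 287 bytes.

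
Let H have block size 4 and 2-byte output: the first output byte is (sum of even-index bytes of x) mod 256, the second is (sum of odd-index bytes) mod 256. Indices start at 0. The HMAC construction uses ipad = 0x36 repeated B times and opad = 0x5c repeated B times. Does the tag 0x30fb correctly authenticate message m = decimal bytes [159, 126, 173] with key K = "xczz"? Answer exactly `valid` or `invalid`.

Key "xczz" = 78 63 7a 7a is exactly B = 4 bytes: K' = 78 63 7a 7a.
K' ⊕ ipad = 4e 55 4c 4c; K' ⊕ opad = 24 3f 26 26.
Inner hash: even-index sum = 486 mod 256 = 230; odd-index sum = 287 mod 256 = 31 → e6 1f.
Outer hash (recomputed tag): even-index sum = 304 mod 256 = 48; odd-index sum = 132 mod 256 = 132 → 30 84.
Recomputed tag = 3084; claimed = 30fb → mismatch.

invalid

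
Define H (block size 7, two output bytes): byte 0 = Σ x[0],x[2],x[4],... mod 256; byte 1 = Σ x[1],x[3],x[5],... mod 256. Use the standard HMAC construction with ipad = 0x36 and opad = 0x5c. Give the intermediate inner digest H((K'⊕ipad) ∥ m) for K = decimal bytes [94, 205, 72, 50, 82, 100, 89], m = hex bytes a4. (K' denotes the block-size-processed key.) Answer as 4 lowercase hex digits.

Key decimal bytes [94, 205, 72, 50, 82, 100, 89] = 5e cd 48 32 52 64 59 is exactly B = 7 bytes: K' = 5e cd 48 32 52 64 59.
K' ⊕ ipad = 68 fb 7e 04 64 52 6f.
Inner input = 68 fb 7e 04 64 52 6f ∥ a4.
Inner hash: even-index sum = 441 mod 256 = 185; odd-index sum = 501 mod 256 = 245 → b9 f5.

b9f5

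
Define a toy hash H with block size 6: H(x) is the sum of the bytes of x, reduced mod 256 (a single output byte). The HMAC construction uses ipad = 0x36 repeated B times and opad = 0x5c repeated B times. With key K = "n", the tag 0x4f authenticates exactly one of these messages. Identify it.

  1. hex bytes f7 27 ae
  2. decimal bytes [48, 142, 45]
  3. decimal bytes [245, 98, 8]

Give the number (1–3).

2

Key "n" = 6e is 1 byte ≤ B = 6; zero-pad to 6 bytes: K' = 6e 00 00 00 00 00.
K' ⊕ ipad = 58 36 36 36 36 36; K' ⊕ opad = 32 5c 5c 5c 5c 5c.
m1: inner = H(58 36 36 36 36 36 f7 27 ae) = 32; tag = H(32 5c 5c 5c 5c 5c 32) = 30
m2: inner = H(58 36 36 36 36 36 30 8e 2d) = 51; tag = H(32 5c 5c 5c 5c 5c 51) = 4f ← matches
m3: inner = H(58 36 36 36 36 36 f5 62 08) = c5; tag = H(32 5c 5c 5c 5c 5c c5) = c3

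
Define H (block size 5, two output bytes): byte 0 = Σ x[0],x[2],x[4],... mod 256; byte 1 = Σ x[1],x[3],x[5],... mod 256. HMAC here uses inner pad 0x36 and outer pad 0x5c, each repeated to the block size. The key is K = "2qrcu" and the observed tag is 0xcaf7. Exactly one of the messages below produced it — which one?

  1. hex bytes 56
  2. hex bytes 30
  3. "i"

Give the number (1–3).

Key "2qrcu" = 32 71 72 63 75 is exactly B = 5 bytes: K' = 32 71 72 63 75.
K' ⊕ ipad = 04 47 44 55 43; K' ⊕ opad = 6e 2d 2e 3f 29.
m1: inner = H(04 47 44 55 43 56) = 8b f2; tag = H(6e 2d 2e 3f 29 8b f2) = b7f7
m2: inner = H(04 47 44 55 43 30) = 8b cc; tag = H(6e 2d 2e 3f 29 8b cc) = 91f7
m3: inner = H(04 47 44 55 43 69) = 8b 05; tag = H(6e 2d 2e 3f 29 8b 05) = caf7 ← matches

3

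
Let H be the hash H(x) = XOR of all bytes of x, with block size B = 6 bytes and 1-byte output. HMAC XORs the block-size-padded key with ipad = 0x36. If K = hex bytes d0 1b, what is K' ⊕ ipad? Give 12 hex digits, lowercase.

e62d36363636

Key hex bytes d0 1b is 2 bytes ≤ B = 6; zero-pad to 6 bytes: K' = d0 1b 00 00 00 00.
XOR each byte with 0x36: d0⊕36=e6, 1b⊕36=2d, 00⊕36=36, 00⊕36=36, 00⊕36=36, 00⊕36=36.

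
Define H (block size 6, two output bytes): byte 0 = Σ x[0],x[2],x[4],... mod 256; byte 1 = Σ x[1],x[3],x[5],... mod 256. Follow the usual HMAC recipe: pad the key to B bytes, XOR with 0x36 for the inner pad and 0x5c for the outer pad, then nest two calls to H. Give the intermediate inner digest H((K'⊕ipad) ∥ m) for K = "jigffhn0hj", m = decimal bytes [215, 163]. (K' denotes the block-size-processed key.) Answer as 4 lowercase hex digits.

7ef6

Key "jigffhn0hj" = 6a 69 67 66 66 68 6e 30 68 6a is 10 bytes > B = 6, so hash it first: H(key) = 0d d1, then zero-pad to 6 bytes: K' = 0d d1 00 00 00 00.
K' ⊕ ipad = 3b e7 36 36 36 36.
Inner input = 3b e7 36 36 36 36 ∥ d7 a3.
Inner hash: even-index sum = 382 mod 256 = 126; odd-index sum = 502 mod 256 = 246 → 7e f6.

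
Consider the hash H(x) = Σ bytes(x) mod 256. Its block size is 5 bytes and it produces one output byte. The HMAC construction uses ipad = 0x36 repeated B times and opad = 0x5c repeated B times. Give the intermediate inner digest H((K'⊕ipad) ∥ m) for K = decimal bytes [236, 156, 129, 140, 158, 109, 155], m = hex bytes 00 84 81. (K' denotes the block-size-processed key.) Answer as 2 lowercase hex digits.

ea

Key decimal bytes [236, 156, 129, 140, 158, 109, 155] = ec 9c 81 8c 9e 6d 9b is 7 bytes > B = 5, so hash it first: H(key) = 3b, then zero-pad to 5 bytes: K' = 3b 00 00 00 00.
K' ⊕ ipad = 0d 36 36 36 36.
Inner input = 0d 36 36 36 36 ∥ 00 84 81.
Inner hash: sum = 13+54+54+54+54+0+132+129 = 490; mod 256 = 234 → ea.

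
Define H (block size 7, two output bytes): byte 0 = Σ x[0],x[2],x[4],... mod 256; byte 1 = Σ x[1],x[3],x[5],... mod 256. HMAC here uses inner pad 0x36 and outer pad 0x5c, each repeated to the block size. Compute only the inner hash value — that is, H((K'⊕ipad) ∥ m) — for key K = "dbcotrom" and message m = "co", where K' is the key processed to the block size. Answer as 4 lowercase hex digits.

ad55

Key "dbcotrom" = 64 62 63 6f 74 72 6f 6d is 8 bytes > B = 7, so hash it first: H(key) = aa b0, then zero-pad to 7 bytes: K' = aa b0 00 00 00 00 00.
K' ⊕ ipad = 9c 86 36 36 36 36 36.
Inner input = 9c 86 36 36 36 36 36 ∥ 63 6f.
Inner hash: even-index sum = 429 mod 256 = 173; odd-index sum = 341 mod 256 = 85 → ad 55.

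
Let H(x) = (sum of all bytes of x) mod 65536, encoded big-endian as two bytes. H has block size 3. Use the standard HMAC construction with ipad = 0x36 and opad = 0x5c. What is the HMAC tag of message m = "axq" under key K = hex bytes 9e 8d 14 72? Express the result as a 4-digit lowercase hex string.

Key hex bytes 9e 8d 14 72 is 4 bytes > B = 3, so hash it first: H(key) = 01 b1, then zero-pad to 3 bytes: K' = 01 b1 00.
K' ⊕ ipad = 37 87 36.  K' ⊕ opad = 5d ed 5c.
Inner input = (K'⊕ipad) ∥ m = 37 87 36 ∥ 61 78 71.
Inner hash: sum = 55+135+54+97+120+113 = 574 → 02 3e.
Outer input = (K'⊕opad) ∥ inner = 5d ed 5c ∥ 02 3e.
Outer hash (tag): sum = 93+237+92+2+62 = 486 → 01 e6.

01e6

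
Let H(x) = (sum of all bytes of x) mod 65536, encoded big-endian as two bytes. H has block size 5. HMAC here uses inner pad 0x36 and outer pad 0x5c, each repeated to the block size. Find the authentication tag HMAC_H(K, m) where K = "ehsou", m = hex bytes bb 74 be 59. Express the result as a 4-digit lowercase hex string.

Key "ehsou" = 65 68 73 6f 75 is exactly B = 5 bytes: K' = 65 68 73 6f 75.
K' ⊕ ipad = 53 5e 45 59 43.  K' ⊕ opad = 39 34 2f 33 29.
Inner input = (K'⊕ipad) ∥ m = 53 5e 45 59 43 ∥ bb 74 be 59.
Inner hash: sum = 83+94+69+89+67+187+116+190+89 = 984 → 03 d8.
Outer input = (K'⊕opad) ∥ inner = 39 34 2f 33 29 ∥ 03 d8.
Outer hash (tag): sum = 57+52+47+51+41+3+216 = 467 → 01 d3.

01d3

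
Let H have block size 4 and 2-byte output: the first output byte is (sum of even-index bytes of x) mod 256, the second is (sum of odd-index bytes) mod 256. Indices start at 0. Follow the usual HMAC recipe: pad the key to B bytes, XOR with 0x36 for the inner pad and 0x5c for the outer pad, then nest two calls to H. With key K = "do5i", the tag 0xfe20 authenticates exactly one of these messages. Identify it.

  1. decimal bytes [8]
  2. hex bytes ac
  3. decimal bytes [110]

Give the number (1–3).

Key "do5i" = 64 6f 35 69 is exactly B = 4 bytes: K' = 64 6f 35 69.
K' ⊕ ipad = 52 59 03 5f; K' ⊕ opad = 38 33 69 35.
m1: inner = H(52 59 03 5f 08) = 5d b8; tag = H(38 33 69 35 5d b8) = fe20 ← matches
m2: inner = H(52 59 03 5f ac) = 01 b8; tag = H(38 33 69 35 01 b8) = a220
m3: inner = H(52 59 03 5f 6e) = c3 b8; tag = H(38 33 69 35 c3 b8) = 6420

1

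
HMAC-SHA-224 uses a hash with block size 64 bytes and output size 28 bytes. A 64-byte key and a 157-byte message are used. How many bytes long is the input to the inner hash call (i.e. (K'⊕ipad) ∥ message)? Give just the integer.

Key is 64 ≤ 64 bytes, zero-padded: |K'| = 64.
Inner input = (K'⊕ipad) ∥ m → 64 + 157 = 221 bytes.

221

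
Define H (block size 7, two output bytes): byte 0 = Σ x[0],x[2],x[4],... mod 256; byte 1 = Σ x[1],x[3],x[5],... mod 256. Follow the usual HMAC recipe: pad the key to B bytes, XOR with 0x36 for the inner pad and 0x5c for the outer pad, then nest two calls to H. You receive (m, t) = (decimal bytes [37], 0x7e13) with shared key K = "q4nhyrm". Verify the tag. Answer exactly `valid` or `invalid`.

valid

Key "q4nhyrm" = 71 34 6e 68 79 72 6d is exactly B = 7 bytes: K' = 71 34 6e 68 79 72 6d.
K' ⊕ ipad = 47 02 58 5e 4f 44 5b; K' ⊕ opad = 2d 68 32 34 25 2e 31.
Inner hash: even-index sum = 329 mod 256 = 73; odd-index sum = 201 mod 256 = 201 → 49 c9.
Outer hash (recomputed tag): even-index sum = 382 mod 256 = 126; odd-index sum = 275 mod 256 = 19 → 7e 13.
Recomputed tag = 7e13; claimed = 7e13 → match.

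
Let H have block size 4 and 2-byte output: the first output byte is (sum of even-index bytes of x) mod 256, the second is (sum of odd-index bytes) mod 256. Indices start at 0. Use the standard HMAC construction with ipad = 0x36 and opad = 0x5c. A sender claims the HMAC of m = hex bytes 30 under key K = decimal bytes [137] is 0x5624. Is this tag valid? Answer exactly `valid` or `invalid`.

Key decimal bytes [137] = 89 is 1 byte ≤ B = 4; zero-pad to 4 bytes: K' = 89 00 00 00.
K' ⊕ ipad = bf 36 36 36; K' ⊕ opad = d5 5c 5c 5c.
Inner hash: even-index sum = 293 mod 256 = 37; odd-index sum = 108 mod 256 = 108 → 25 6c.
Outer hash (recomputed tag): even-index sum = 342 mod 256 = 86; odd-index sum = 292 mod 256 = 36 → 56 24.
Recomputed tag = 5624; claimed = 5624 → match.

valid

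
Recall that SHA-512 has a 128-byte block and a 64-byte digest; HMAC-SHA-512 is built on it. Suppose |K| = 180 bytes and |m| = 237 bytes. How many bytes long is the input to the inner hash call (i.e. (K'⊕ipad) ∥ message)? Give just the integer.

Key is 180 > 128 bytes, so it is hashed to 64 bytes then zero-padded to 128: |K'| = 128.
Inner input = (K'⊕ipad) ∥ m → 128 + 237 = 365 bytes.

365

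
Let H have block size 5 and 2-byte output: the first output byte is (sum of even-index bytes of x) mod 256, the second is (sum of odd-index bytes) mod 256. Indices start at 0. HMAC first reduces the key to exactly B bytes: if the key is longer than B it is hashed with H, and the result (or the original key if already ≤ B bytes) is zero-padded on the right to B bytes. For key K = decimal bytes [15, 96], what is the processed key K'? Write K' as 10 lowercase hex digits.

0f60000000

Key decimal bytes [15, 96] = 0f 60 is 2 bytes ≤ B = 5; zero-pad to 5 bytes: K' = 0f 60 00 00 00.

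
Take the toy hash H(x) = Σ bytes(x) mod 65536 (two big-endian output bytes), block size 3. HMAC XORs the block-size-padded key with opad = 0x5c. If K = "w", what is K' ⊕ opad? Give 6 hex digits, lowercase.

2b5c5c

Key "w" = 77 is 1 byte ≤ B = 3; zero-pad to 3 bytes: K' = 77 00 00.
XOR each byte with 0x5c: 77⊕5c=2b, 00⊕5c=5c, 00⊕5c=5c.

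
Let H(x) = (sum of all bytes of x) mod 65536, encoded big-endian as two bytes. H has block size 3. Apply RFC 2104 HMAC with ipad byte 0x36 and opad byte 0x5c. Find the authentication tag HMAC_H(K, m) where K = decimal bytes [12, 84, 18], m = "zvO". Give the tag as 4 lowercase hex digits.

Key decimal bytes [12, 84, 18] = 0c 54 12 is exactly B = 3 bytes: K' = 0c 54 12.
K' ⊕ ipad = 3a 62 24.  K' ⊕ opad = 50 08 4e.
Inner input = (K'⊕ipad) ∥ m = 3a 62 24 ∥ 7a 76 4f.
Inner hash: sum = 58+98+36+122+118+79 = 511 → 01 ff.
Outer input = (K'⊕opad) ∥ inner = 50 08 4e ∥ 01 ff.
Outer hash (tag): sum = 80+8+78+1+255 = 422 → 01 a6.

01a6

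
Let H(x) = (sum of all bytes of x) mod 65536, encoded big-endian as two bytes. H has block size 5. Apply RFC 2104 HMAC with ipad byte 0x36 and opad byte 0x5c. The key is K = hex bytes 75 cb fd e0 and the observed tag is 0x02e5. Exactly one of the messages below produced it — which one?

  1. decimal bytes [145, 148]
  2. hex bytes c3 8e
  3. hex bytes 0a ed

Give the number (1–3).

2

Key hex bytes 75 cb fd e0 is 4 bytes ≤ B = 5; zero-pad to 5 bytes: K' = 75 cb fd e0 00.
K' ⊕ ipad = 43 fd cb d6 36; K' ⊕ opad = 29 97 a1 bc 5c.
m1: inner = H(43 fd cb d6 36 91 94) = 04 3c; tag = H(29 97 a1 bc 5c 04 3c) = 02b9
m2: inner = H(43 fd cb d6 36 c3 8e) = 04 68; tag = H(29 97 a1 bc 5c 04 68) = 02e5 ← matches
m3: inner = H(43 fd cb d6 36 0a ed) = 04 0e; tag = H(29 97 a1 bc 5c 04 0e) = 028b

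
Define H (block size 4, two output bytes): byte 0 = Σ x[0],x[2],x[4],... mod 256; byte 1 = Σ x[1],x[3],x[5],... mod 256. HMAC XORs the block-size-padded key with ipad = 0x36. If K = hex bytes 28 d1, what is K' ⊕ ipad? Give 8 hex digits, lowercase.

1ee73636

Key hex bytes 28 d1 is 2 bytes ≤ B = 4; zero-pad to 4 bytes: K' = 28 d1 00 00.
XOR each byte with 0x36: 28⊕36=1e, d1⊕36=e7, 00⊕36=36, 00⊕36=36.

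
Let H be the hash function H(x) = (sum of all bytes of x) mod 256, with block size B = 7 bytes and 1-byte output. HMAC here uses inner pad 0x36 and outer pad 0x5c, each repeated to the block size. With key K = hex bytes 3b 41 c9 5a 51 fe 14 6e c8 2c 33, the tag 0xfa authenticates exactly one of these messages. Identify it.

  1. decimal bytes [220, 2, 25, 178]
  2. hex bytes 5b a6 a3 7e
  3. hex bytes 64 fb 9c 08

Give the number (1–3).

Key hex bytes 3b 41 c9 5a 51 fe 14 6e c8 2c 33 is 11 bytes > B = 7, so hash it first: H(key) = 97, then zero-pad to 7 bytes: K' = 97 00 00 00 00 00 00.
K' ⊕ ipad = a1 36 36 36 36 36 36; K' ⊕ opad = cb 5c 5c 5c 5c 5c 5c.
m1: inner = H(a1 36 36 36 36 36 36 dc 02 19 b2) = 8e; tag = H(cb 5c 5c 5c 5c 5c 5c 8e) = 81
m2: inner = H(a1 36 36 36 36 36 36 5b a6 a3 7e) = 07; tag = H(cb 5c 5c 5c 5c 5c 5c 07) = fa ← matches
m3: inner = H(a1 36 36 36 36 36 36 64 fb 9c 08) = e8; tag = H(cb 5c 5c 5c 5c 5c 5c e8) = db

2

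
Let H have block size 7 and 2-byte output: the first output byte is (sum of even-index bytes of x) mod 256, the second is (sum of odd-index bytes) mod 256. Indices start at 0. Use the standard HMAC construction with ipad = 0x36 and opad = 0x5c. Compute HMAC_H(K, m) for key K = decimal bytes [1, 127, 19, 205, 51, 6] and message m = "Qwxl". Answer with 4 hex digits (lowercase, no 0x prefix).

b488

Key decimal bytes [1, 127, 19, 205, 51, 6] = 01 7f 13 cd 33 06 is 6 bytes ≤ B = 7; zero-pad to 7 bytes: K' = 01 7f 13 cd 33 06 00.
K' ⊕ ipad = 37 49 25 fb 05 30 36.  K' ⊕ opad = 5d 23 4f 91 6f 5a 5c.
Inner input = (K'⊕ipad) ∥ m = 37 49 25 fb 05 30 36 ∥ 51 77 78 6c.
Inner hash: even-index sum = 378 mod 256 = 122; odd-index sum = 573 mod 256 = 61 → 7a 3d.
Outer input = (K'⊕opad) ∥ inner = 5d 23 4f 91 6f 5a 5c ∥ 7a 3d.
Outer hash (tag): even-index sum = 436 mod 256 = 180; odd-index sum = 392 mod 256 = 136 → b4 88.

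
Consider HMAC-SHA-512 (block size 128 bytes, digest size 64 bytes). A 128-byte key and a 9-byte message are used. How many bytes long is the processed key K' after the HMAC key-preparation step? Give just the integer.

128

Key is 128 ≤ 128 bytes, zero-padded: |K'| = 128.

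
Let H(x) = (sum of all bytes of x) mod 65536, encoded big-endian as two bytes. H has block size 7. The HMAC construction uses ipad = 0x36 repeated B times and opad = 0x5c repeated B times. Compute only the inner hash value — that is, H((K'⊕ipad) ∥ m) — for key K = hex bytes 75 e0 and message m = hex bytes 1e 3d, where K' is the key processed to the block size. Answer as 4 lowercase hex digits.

Key hex bytes 75 e0 is 2 bytes ≤ B = 7; zero-pad to 7 bytes: K' = 75 e0 00 00 00 00 00.
K' ⊕ ipad = 43 d6 36 36 36 36 36.
Inner input = 43 d6 36 36 36 36 36 ∥ 1e 3d.
Inner hash: sum = 67+214+54+54+54+54+54+30+61 = 642 → 02 82.

0282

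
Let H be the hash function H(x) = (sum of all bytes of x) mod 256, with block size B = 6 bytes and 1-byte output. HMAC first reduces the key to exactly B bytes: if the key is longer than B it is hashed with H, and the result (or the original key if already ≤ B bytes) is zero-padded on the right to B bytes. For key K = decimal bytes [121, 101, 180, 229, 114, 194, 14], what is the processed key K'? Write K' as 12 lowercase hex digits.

|K| = 7 > B = 6, so first hash the key.
H(K): sum = 121+101+180+229+114+194+14 = 953; mod 256 = 185 → b9.
Zero-pad H(K) = b9 to 6 bytes: K' = b9 00 00 00 00 00.

b90000000000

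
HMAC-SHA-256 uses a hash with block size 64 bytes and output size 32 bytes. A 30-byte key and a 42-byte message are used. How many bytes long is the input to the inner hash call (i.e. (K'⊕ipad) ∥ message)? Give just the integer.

Key is 30 ≤ 64 bytes, zero-padded: |K'| = 64.
Inner input = (K'⊕ipad) ∥ m → 64 + 42 = 106 bytes.

106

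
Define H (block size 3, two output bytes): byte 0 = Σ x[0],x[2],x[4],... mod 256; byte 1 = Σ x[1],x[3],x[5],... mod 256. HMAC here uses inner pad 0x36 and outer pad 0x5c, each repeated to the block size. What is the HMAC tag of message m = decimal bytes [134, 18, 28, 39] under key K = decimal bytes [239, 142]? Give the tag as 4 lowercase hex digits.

691a

Key decimal bytes [239, 142] = ef 8e is 2 bytes ≤ B = 3; zero-pad to 3 bytes: K' = ef 8e 00.
K' ⊕ ipad = d9 b8 36.  K' ⊕ opad = b3 d2 5c.
Inner input = (K'⊕ipad) ∥ m = d9 b8 36 ∥ 86 12 1c 27.
Inner hash: even-index sum = 328 mod 256 = 72; odd-index sum = 346 mod 256 = 90 → 48 5a.
Outer input = (K'⊕opad) ∥ inner = b3 d2 5c ∥ 48 5a.
Outer hash (tag): even-index sum = 361 mod 256 = 105; odd-index sum = 282 mod 256 = 26 → 69 1a.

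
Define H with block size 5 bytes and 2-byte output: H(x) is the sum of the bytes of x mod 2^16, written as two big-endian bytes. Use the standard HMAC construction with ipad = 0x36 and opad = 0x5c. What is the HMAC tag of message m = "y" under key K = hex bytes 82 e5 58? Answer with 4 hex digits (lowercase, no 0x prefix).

Key hex bytes 82 e5 58 is 3 bytes ≤ B = 5; zero-pad to 5 bytes: K' = 82 e5 58 00 00.
K' ⊕ ipad = b4 d3 6e 36 36.  K' ⊕ opad = de b9 04 5c 5c.
Inner input = (K'⊕ipad) ∥ m = b4 d3 6e 36 36 ∥ 79.
Inner hash: sum = 180+211+110+54+54+121 = 730 → 02 da.
Outer input = (K'⊕opad) ∥ inner = de b9 04 5c 5c ∥ 02 da.
Outer hash (tag): sum = 222+185+4+92+92+2+218 = 815 → 03 2f.

032f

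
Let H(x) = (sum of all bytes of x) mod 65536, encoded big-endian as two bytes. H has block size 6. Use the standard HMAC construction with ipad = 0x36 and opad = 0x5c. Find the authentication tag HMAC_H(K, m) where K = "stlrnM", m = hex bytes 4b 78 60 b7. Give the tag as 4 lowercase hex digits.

01cd

Key "stlrnM" = 73 74 6c 72 6e 4d is exactly B = 6 bytes: K' = 73 74 6c 72 6e 4d.
K' ⊕ ipad = 45 42 5a 44 58 7b.  K' ⊕ opad = 2f 28 30 2e 32 11.
Inner input = (K'⊕ipad) ∥ m = 45 42 5a 44 58 7b ∥ 4b 78 60 b7.
Inner hash: sum = 69+66+90+68+88+123+75+120+96+183 = 978 → 03 d2.
Outer input = (K'⊕opad) ∥ inner = 2f 28 30 2e 32 11 ∥ 03 d2.
Outer hash (tag): sum = 47+40+48+46+50+17+3+210 = 461 → 01 cd.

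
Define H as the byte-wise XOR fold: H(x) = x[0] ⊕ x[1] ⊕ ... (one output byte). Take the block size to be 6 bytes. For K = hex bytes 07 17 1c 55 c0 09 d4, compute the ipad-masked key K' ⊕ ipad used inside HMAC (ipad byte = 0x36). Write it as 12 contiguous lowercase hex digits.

Key hex bytes 07 17 1c 55 c0 09 d4 is 7 bytes > B = 6, so hash it first: H(key) = 44, then zero-pad to 6 bytes: K' = 44 00 00 00 00 00.
XOR each byte with 0x36: 44⊕36=72, 00⊕36=36, 00⊕36=36, 00⊕36=36, 00⊕36=36, 00⊕36=36.

723636363636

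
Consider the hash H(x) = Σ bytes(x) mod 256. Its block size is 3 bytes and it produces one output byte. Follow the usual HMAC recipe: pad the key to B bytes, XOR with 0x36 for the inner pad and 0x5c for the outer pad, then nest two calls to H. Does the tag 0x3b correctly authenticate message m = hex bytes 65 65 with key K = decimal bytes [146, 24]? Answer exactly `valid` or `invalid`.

Key decimal bytes [146, 24] = 92 18 is 2 bytes ≤ B = 3; zero-pad to 3 bytes: K' = 92 18 00.
K' ⊕ ipad = a4 2e 36; K' ⊕ opad = ce 44 5c.
Inner hash: sum = 164+46+54+101+101 = 466; mod 256 = 210 → d2.
Outer hash (recomputed tag): sum = 206+68+92+210 = 576; mod 256 = 64 → 40.
Recomputed tag = 40; claimed = 3b → mismatch.

invalid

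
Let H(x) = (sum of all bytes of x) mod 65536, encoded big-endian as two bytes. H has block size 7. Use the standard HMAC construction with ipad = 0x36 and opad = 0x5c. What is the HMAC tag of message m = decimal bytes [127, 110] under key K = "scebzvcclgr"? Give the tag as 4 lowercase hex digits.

03c5

Key "scebzvcclgr" = 73 63 65 62 7a 76 63 63 6c 67 72 is 11 bytes > B = 7, so hash it first: H(key) = 04 98, then zero-pad to 7 bytes: K' = 04 98 00 00 00 00 00.
K' ⊕ ipad = 32 ae 36 36 36 36 36.  K' ⊕ opad = 58 c4 5c 5c 5c 5c 5c.
Inner input = (K'⊕ipad) ∥ m = 32 ae 36 36 36 36 36 ∥ 7f 6e.
Inner hash: sum = 50+174+54+54+54+54+54+127+110 = 731 → 02 db.
Outer input = (K'⊕opad) ∥ inner = 58 c4 5c 5c 5c 5c 5c ∥ 02 db.
Outer hash (tag): sum = 88+196+92+92+92+92+92+2+219 = 965 → 03 c5.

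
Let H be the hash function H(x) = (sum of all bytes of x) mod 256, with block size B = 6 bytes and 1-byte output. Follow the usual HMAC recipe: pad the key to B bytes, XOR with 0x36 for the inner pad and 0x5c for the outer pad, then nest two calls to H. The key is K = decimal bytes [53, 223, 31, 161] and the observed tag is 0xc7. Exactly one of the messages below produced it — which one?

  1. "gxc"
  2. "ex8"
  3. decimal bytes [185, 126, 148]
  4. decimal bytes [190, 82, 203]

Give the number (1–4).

3

Key decimal bytes [53, 223, 31, 161] = 35 df 1f a1 is 4 bytes ≤ B = 6; zero-pad to 6 bytes: K' = 35 df 1f a1 00 00.
K' ⊕ ipad = 03 e9 29 97 36 36; K' ⊕ opad = 69 83 43 fd 5c 5c.
m1: inner = H(03 e9 29 97 36 36 67 78 63) = 5a; tag = H(69 83 43 fd 5c 5c 5a) = 3e
m2: inner = H(03 e9 29 97 36 36 65 78 38) = 2d; tag = H(69 83 43 fd 5c 5c 2d) = 11
m3: inner = H(03 e9 29 97 36 36 b9 7e 94) = e3; tag = H(69 83 43 fd 5c 5c e3) = c7 ← matches
m4: inner = H(03 e9 29 97 36 36 be 52 cb) = f3; tag = H(69 83 43 fd 5c 5c f3) = d7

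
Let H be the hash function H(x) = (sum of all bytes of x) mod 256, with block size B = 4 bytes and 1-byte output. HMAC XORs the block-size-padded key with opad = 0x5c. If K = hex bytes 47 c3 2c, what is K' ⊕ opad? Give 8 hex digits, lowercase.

Key hex bytes 47 c3 2c is 3 bytes ≤ B = 4; zero-pad to 4 bytes: K' = 47 c3 2c 00.
XOR each byte with 0x5c: 47⊕5c=1b, c3⊕5c=9f, 2c⊕5c=70, 00⊕5c=5c.

1b9f705c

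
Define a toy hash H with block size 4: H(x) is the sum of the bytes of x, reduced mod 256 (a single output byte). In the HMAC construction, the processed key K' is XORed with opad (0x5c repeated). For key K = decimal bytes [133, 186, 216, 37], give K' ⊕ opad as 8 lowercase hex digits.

d9e68479

Key decimal bytes [133, 186, 216, 37] = 85 ba d8 25 is exactly B = 4 bytes: K' = 85 ba d8 25.
XOR each byte with 0x5c: 85⊕5c=d9, ba⊕5c=e6, d8⊕5c=84, 25⊕5c=79.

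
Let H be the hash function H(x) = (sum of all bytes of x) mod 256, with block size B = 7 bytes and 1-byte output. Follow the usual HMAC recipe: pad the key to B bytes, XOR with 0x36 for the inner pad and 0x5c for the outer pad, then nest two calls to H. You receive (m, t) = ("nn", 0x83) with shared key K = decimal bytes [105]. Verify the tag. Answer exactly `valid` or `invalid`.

invalid

Key decimal bytes [105] = 69 is 1 byte ≤ B = 7; zero-pad to 7 bytes: K' = 69 00 00 00 00 00 00.
K' ⊕ ipad = 5f 36 36 36 36 36 36; K' ⊕ opad = 35 5c 5c 5c 5c 5c 5c.
Inner hash: sum = 95+54+54+54+54+54+54+110+110 = 639; mod 256 = 127 → 7f.
Outer hash (recomputed tag): sum = 53+92+92+92+92+92+92+127 = 732; mod 256 = 220 → dc.
Recomputed tag = dc; claimed = 83 → mismatch.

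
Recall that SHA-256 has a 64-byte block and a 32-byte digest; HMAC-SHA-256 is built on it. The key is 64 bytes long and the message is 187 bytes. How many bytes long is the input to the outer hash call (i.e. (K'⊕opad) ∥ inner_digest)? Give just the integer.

Key is 64 ≤ 64 bytes, zero-padded: |K'| = 64.
Outer input = (K'⊕opad) ∥ H(inner) → 64 + 32 = 96 bytes.

96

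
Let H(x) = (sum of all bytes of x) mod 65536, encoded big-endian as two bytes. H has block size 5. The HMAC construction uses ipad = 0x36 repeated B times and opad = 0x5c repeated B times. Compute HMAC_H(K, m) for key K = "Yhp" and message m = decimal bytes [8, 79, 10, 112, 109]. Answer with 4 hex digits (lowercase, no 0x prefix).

Key "Yhp" = 59 68 70 is 3 bytes ≤ B = 5; zero-pad to 5 bytes: K' = 59 68 70 00 00.
K' ⊕ ipad = 6f 5e 46 36 36.  K' ⊕ opad = 05 34 2c 5c 5c.
Inner input = (K'⊕ipad) ∥ m = 6f 5e 46 36 36 ∥ 08 4f 0a 70 6d.
Inner hash: sum = 111+94+70+54+54+8+79+10+112+109 = 701 → 02 bd.
Outer input = (K'⊕opad) ∥ inner = 05 34 2c 5c 5c ∥ 02 bd.
Outer hash (tag): sum = 5+52+44+92+92+2+189 = 476 → 01 dc.

01dc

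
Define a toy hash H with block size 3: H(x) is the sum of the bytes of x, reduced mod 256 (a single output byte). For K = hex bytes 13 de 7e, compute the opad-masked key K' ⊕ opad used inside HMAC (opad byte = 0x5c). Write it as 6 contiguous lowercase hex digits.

4f8222

Key hex bytes 13 de 7e is exactly B = 3 bytes: K' = 13 de 7e.
XOR each byte with 0x5c: 13⊕5c=4f, de⊕5c=82, 7e⊕5c=22.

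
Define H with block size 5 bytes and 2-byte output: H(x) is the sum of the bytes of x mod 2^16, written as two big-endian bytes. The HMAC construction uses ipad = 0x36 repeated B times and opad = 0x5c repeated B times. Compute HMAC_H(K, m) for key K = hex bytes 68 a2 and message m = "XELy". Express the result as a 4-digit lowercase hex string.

033e

Key hex bytes 68 a2 is 2 bytes ≤ B = 5; zero-pad to 5 bytes: K' = 68 a2 00 00 00.
K' ⊕ ipad = 5e 94 36 36 36.  K' ⊕ opad = 34 fe 5c 5c 5c.
Inner input = (K'⊕ipad) ∥ m = 5e 94 36 36 36 ∥ 58 45 4c 79.
Inner hash: sum = 94+148+54+54+54+88+69+76+121 = 758 → 02 f6.
Outer input = (K'⊕opad) ∥ inner = 34 fe 5c 5c 5c ∥ 02 f6.
Outer hash (tag): sum = 52+254+92+92+92+2+246 = 830 → 03 3e.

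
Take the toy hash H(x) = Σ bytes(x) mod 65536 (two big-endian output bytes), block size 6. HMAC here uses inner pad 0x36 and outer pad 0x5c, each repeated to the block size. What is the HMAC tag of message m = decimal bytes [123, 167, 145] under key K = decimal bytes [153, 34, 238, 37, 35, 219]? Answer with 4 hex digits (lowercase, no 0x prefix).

Key decimal bytes [153, 34, 238, 37, 35, 219] = 99 22 ee 25 23 db is exactly B = 6 bytes: K' = 99 22 ee 25 23 db.
K' ⊕ ipad = af 14 d8 13 15 ed.  K' ⊕ opad = c5 7e b2 79 7f 87.
Inner input = (K'⊕ipad) ∥ m = af 14 d8 13 15 ed ∥ 7b a7 91.
Inner hash: sum = 175+20+216+19+21+237+123+167+145 = 1123 → 04 63.
Outer input = (K'⊕opad) ∥ inner = c5 7e b2 79 7f 87 ∥ 04 63.
Outer hash (tag): sum = 197+126+178+121+127+135+4+99 = 987 → 03 db.

03db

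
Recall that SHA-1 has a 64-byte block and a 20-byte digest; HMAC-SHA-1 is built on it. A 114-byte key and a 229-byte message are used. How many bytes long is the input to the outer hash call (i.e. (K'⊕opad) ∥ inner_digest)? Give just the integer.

Key is 114 > 64 bytes, so it is hashed to 20 bytes then zero-padded to 64: |K'| = 64.
Outer input = (K'⊕opad) ∥ H(inner) → 64 + 20 = 84 bytes.

84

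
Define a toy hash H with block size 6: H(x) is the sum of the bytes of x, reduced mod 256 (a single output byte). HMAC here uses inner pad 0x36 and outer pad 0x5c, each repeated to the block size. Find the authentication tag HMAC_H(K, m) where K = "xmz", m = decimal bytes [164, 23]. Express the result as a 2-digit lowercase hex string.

Key "xmz" = 78 6d 7a is 3 bytes ≤ B = 6; zero-pad to 6 bytes: K' = 78 6d 7a 00 00 00.
K' ⊕ ipad = 4e 5b 4c 36 36 36.  K' ⊕ opad = 24 31 26 5c 5c 5c.
Inner input = (K'⊕ipad) ∥ m = 4e 5b 4c 36 36 36 ∥ a4 17.
Inner hash: sum = 78+91+76+54+54+54+164+23 = 594; mod 256 = 82 → 52.
Outer input = (K'⊕opad) ∥ inner = 24 31 26 5c 5c 5c ∥ 52.
Outer hash (tag): sum = 36+49+38+92+92+92+82 = 481; mod 256 = 225 → e1.

e1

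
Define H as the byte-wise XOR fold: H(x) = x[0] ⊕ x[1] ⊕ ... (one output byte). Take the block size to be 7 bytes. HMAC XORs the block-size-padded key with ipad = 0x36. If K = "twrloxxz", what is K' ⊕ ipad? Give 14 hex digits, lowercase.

3e363636363636

Key "twrloxxz" = 74 77 72 6c 6f 78 78 7a is 8 bytes > B = 7, so hash it first: H(key) = 08, then zero-pad to 7 bytes: K' = 08 00 00 00 00 00 00.
XOR each byte with 0x36: 08⊕36=3e, 00⊕36=36, 00⊕36=36, 00⊕36=36, 00⊕36=36, 00⊕36=36, 00⊕36=36.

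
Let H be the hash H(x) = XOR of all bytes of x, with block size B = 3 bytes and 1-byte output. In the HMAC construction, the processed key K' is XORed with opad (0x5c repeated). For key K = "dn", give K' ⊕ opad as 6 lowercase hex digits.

Key "dn" = 64 6e is 2 bytes ≤ B = 3; zero-pad to 3 bytes: K' = 64 6e 00.
XOR each byte with 0x5c: 64⊕5c=38, 6e⊕5c=32, 00⊕5c=5c.

38325c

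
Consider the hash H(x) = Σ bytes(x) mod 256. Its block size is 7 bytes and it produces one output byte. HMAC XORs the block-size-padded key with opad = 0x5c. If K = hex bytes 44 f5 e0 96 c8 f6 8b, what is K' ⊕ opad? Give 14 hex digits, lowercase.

18a9bcca94aad7

Key hex bytes 44 f5 e0 96 c8 f6 8b is exactly B = 7 bytes: K' = 44 f5 e0 96 c8 f6 8b.
XOR each byte with 0x5c: 44⊕5c=18, f5⊕5c=a9, e0⊕5c=bc, 96⊕5c=ca, c8⊕5c=94, f6⊕5c=aa, 8b⊕5c=d7.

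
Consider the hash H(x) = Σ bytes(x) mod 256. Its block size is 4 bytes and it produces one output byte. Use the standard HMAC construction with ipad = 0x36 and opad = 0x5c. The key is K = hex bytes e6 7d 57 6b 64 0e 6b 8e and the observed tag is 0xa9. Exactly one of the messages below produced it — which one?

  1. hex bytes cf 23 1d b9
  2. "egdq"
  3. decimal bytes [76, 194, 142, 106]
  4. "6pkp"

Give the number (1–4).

4

Key hex bytes e6 7d 57 6b 64 0e 6b 8e is 8 bytes > B = 4, so hash it first: H(key) = 90, then zero-pad to 4 bytes: K' = 90 00 00 00.
K' ⊕ ipad = a6 36 36 36; K' ⊕ opad = cc 5c 5c 5c.
m1: inner = H(a6 36 36 36 cf 23 1d b9) = 10; tag = H(cc 5c 5c 5c 10) = f0
m2: inner = H(a6 36 36 36 65 67 64 71) = e9; tag = H(cc 5c 5c 5c e9) = c9
m3: inner = H(a6 36 36 36 4c c2 8e 6a) = 4e; tag = H(cc 5c 5c 5c 4e) = 2e
m4: inner = H(a6 36 36 36 36 70 6b 70) = c9; tag = H(cc 5c 5c 5c c9) = a9 ← matches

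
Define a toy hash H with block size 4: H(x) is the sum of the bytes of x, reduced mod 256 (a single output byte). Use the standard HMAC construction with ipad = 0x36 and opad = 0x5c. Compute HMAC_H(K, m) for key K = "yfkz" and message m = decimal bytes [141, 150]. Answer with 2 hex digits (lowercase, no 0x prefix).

Key "yfkz" = 79 66 6b 7a is exactly B = 4 bytes: K' = 79 66 6b 7a.
K' ⊕ ipad = 4f 50 5d 4c.  K' ⊕ opad = 25 3a 37 26.
Inner input = (K'⊕ipad) ∥ m = 4f 50 5d 4c ∥ 8d 96.
Inner hash: sum = 79+80+93+76+141+150 = 619; mod 256 = 107 → 6b.
Outer input = (K'⊕opad) ∥ inner = 25 3a 37 26 ∥ 6b.
Outer hash (tag): sum = 37+58+55+38+107 = 295; mod 256 = 39 → 27.

27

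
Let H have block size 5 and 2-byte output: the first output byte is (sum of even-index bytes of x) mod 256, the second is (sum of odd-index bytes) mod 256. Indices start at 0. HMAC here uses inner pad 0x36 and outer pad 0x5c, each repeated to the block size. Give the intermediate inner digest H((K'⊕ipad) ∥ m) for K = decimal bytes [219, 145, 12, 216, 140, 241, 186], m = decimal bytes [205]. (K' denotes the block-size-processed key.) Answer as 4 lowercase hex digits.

Key decimal bytes [219, 145, 12, 216, 140, 241, 186] = db 91 0c d8 8c f1 ba is 7 bytes > B = 5, so hash it first: H(key) = 2d 5a, then zero-pad to 5 bytes: K' = 2d 5a 00 00 00.
K' ⊕ ipad = 1b 6c 36 36 36.
Inner input = 1b 6c 36 36 36 ∥ cd.
Inner hash: even-index sum = 135 mod 256 = 135; odd-index sum = 367 mod 256 = 111 → 87 6f.

876f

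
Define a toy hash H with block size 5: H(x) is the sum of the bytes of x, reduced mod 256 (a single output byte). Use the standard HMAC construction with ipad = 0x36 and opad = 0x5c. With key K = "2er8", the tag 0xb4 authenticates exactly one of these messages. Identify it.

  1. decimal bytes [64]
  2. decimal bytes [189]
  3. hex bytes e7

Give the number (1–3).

Key "2er8" = 32 65 72 38 is 4 bytes ≤ B = 5; zero-pad to 5 bytes: K' = 32 65 72 38 00.
K' ⊕ ipad = 04 53 44 0e 36; K' ⊕ opad = 6e 39 2e 64 5c.
m1: inner = H(04 53 44 0e 36 40) = 1f; tag = H(6e 39 2e 64 5c 1f) = b4 ← matches
m2: inner = H(04 53 44 0e 36 bd) = 9c; tag = H(6e 39 2e 64 5c 9c) = 31
m3: inner = H(04 53 44 0e 36 e7) = c6; tag = H(6e 39 2e 64 5c c6) = 5b

1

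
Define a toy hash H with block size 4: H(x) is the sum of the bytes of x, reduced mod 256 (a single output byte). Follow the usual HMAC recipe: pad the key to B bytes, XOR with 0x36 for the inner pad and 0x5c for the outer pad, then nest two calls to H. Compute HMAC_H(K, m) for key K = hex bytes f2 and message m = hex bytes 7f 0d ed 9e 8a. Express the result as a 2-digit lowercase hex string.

c9

Key hex bytes f2 is 1 byte ≤ B = 4; zero-pad to 4 bytes: K' = f2 00 00 00.
K' ⊕ ipad = c4 36 36 36.  K' ⊕ opad = ae 5c 5c 5c.
Inner input = (K'⊕ipad) ∥ m = c4 36 36 36 ∥ 7f 0d ed 9e 8a.
Inner hash: sum = 196+54+54+54+127+13+237+158+138 = 1031; mod 256 = 7 → 07.
Outer input = (K'⊕opad) ∥ inner = ae 5c 5c 5c ∥ 07.
Outer hash (tag): sum = 174+92+92+92+7 = 457; mod 256 = 201 → c9.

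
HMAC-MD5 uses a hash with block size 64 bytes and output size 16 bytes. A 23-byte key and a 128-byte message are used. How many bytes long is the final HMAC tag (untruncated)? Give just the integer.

The tag is one MD5 digest: 16 bytes.

16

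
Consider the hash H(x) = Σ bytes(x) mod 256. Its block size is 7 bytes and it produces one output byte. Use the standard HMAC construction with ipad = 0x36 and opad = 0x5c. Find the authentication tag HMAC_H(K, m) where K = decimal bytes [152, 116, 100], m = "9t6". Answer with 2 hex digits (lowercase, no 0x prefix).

Key decimal bytes [152, 116, 100] = 98 74 64 is 3 bytes ≤ B = 7; zero-pad to 7 bytes: K' = 98 74 64 00 00 00 00.
K' ⊕ ipad = ae 42 52 36 36 36 36.  K' ⊕ opad = c4 28 38 5c 5c 5c 5c.
Inner input = (K'⊕ipad) ∥ m = ae 42 52 36 36 36 36 ∥ 39 74 36.
Inner hash: sum = 174+66+82+54+54+54+54+57+116+54 = 765; mod 256 = 253 → fd.
Outer input = (K'⊕opad) ∥ inner = c4 28 38 5c 5c 5c 5c ∥ fd.
Outer hash (tag): sum = 196+40+56+92+92+92+92+253 = 913; mod 256 = 145 → 91.

91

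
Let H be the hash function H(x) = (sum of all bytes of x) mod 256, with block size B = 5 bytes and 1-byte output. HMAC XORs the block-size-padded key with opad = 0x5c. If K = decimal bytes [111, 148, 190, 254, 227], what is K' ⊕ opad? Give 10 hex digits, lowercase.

33c8e2a2bf

Key decimal bytes [111, 148, 190, 254, 227] = 6f 94 be fe e3 is exactly B = 5 bytes: K' = 6f 94 be fe e3.
XOR each byte with 0x5c: 6f⊕5c=33, 94⊕5c=c8, be⊕5c=e2, fe⊕5c=a2, e3⊕5c=bf.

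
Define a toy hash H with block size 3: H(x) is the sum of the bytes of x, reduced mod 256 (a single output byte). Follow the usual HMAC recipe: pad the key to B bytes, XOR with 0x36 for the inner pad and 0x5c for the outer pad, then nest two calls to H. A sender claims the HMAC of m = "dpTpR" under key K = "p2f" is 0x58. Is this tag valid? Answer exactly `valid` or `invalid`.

Key "p2f" = 70 32 66 is exactly B = 3 bytes: K' = 70 32 66.
K' ⊕ ipad = 46 04 50; K' ⊕ opad = 2c 6e 3a.
Inner hash: sum = 70+4+80+100+112+84+112+82 = 644; mod 256 = 132 → 84.
Outer hash (recomputed tag): sum = 44+110+58+132 = 344; mod 256 = 88 → 58.
Recomputed tag = 58; claimed = 58 → match.

valid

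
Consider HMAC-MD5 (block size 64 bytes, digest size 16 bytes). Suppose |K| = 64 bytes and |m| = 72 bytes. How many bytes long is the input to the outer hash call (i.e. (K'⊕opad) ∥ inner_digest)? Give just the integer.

Key is 64 ≤ 64 bytes, zero-padded: |K'| = 64.
Outer input = (K'⊕opad) ∥ H(inner) → 64 + 16 = 80 bytes.

80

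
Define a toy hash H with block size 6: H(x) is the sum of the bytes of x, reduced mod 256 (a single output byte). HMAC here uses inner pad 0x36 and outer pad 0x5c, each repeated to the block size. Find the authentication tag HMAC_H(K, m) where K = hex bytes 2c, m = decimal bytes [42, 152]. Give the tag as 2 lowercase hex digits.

26

Key hex bytes 2c is 1 byte ≤ B = 6; zero-pad to 6 bytes: K' = 2c 00 00 00 00 00.
K' ⊕ ipad = 1a 36 36 36 36 36.  K' ⊕ opad = 70 5c 5c 5c 5c 5c.
Inner input = (K'⊕ipad) ∥ m = 1a 36 36 36 36 36 ∥ 2a 98.
Inner hash: sum = 26+54+54+54+54+54+42+152 = 490; mod 256 = 234 → ea.
Outer input = (K'⊕opad) ∥ inner = 70 5c 5c 5c 5c 5c ∥ ea.
Outer hash (tag): sum = 112+92+92+92+92+92+234 = 806; mod 256 = 38 → 26.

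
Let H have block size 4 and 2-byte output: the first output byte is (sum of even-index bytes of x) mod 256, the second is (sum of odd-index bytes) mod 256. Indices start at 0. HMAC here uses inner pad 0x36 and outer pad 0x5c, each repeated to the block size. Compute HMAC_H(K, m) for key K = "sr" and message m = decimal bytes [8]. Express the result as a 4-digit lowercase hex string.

Key "sr" = 73 72 is 2 bytes ≤ B = 4; zero-pad to 4 bytes: K' = 73 72 00 00.
K' ⊕ ipad = 45 44 36 36.  K' ⊕ opad = 2f 2e 5c 5c.
Inner input = (K'⊕ipad) ∥ m = 45 44 36 36 ∥ 08.
Inner hash: even-index sum = 131 mod 256 = 131; odd-index sum = 122 mod 256 = 122 → 83 7a.
Outer input = (K'⊕opad) ∥ inner = 2f 2e 5c 5c ∥ 83 7a.
Outer hash (tag): even-index sum = 270 mod 256 = 14; odd-index sum = 260 mod 256 = 4 → 0e 04.

0e04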